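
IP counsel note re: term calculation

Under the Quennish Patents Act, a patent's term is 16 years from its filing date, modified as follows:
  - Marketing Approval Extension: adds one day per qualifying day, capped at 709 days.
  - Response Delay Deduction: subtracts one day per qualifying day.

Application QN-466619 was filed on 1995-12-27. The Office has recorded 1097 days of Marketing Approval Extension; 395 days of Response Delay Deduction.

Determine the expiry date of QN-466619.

November 5, 2012

Base term: filing date + 16 years → 27 December 2011.
Marketing Approval Extension: 1097 days claimed exceeds the 709-day cap, so +709 days → 5 December 2013.
Response Delay Deduction: −395 days → 5 November 2012.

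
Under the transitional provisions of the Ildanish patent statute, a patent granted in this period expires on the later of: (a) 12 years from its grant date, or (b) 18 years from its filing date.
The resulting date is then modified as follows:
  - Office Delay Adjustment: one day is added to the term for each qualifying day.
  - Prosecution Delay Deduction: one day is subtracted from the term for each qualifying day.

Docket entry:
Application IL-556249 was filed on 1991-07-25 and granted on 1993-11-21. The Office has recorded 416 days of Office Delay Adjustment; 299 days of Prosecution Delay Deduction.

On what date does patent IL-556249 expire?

2009-11-19

(a) grant + 12 years → 21 November 2005.
(b) filing + 18 years → 25 July 2009.
Later of the two: 25 July 2009.
Office Delay Adjustment: +416 days → 14 September 2010.
Prosecution Delay Deduction: −299 days → 19 November 2009.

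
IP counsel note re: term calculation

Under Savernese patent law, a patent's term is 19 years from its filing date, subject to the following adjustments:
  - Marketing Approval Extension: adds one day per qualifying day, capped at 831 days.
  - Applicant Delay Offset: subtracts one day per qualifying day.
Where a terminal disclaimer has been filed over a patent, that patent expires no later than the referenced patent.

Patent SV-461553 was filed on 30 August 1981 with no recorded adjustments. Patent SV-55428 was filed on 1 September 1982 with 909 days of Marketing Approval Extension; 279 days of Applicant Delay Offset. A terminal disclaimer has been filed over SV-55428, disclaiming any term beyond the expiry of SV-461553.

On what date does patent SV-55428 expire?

August 30, 2000

Natural term of SV-55428:
  Base: filing + 19 years → 1 September 2001.
  Marketing Approval Extension: 909 days claimed exceeds the 831-day cap, so +831 days → 11 December 2003.
  Applicant Delay Offset: −279 days → 7 March 2003.
Expiry of referenced patent SV-461553:
  Base: filing + 19 years → 30 August 2000.
Terminal disclaimer: SV-55428 expires on the earlier of 7 March 2003 and 30 August 2000.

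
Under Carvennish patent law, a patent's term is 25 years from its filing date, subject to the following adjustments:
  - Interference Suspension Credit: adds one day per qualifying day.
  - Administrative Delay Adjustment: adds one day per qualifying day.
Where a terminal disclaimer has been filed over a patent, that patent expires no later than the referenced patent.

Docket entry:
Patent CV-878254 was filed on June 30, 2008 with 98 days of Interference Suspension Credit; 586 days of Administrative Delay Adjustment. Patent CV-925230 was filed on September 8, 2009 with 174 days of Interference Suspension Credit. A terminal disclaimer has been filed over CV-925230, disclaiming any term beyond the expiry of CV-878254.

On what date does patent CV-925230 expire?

Natural term of CV-925230:
  Base: filing + 25 years → 8 September 2034.
  Interference Suspension Credit: +174 days → 1 March 2035.
Expiry of referenced patent CV-878254:
  Base: filing + 25 years → 30 June 2033.
  Interference Suspension Credit: +98 days → 6 October 2033.
  Administrative Delay Adjustment: +586 days → 15 May 2035.
Terminal disclaimer: CV-925230 expires on the earlier of 1 March 2035 and 15 May 2035.

2035-03-01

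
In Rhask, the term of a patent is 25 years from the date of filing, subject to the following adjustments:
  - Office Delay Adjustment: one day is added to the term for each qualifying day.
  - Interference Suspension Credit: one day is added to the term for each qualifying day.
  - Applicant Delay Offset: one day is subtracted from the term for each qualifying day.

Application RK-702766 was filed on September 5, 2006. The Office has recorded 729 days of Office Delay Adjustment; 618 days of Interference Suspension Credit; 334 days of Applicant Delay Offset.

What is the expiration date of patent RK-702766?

2034-06-14

Base term: filing date + 25 years → 5 September 2031.
Office Delay Adjustment: +729 days → 3 September 2033.
Interference Suspension Credit: +618 days → 14 May 2035.
Applicant Delay Offset: −334 days → 14 June 2034.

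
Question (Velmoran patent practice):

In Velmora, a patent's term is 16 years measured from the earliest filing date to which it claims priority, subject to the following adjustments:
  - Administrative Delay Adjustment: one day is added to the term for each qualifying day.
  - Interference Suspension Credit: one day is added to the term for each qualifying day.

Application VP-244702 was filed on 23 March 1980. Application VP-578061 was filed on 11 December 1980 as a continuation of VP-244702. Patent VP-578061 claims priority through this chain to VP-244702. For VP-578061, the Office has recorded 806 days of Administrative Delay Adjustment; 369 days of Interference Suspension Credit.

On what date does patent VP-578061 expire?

Earliest priority filing: 23 March 1980.
Base term: 23 March 1980 + 16 years → 23 March 1996.
Administrative Delay Adjustment: +806 days → 7 June 1998.
Interference Suspension Credit: +369 days → 11 June 1999.

June 11, 1999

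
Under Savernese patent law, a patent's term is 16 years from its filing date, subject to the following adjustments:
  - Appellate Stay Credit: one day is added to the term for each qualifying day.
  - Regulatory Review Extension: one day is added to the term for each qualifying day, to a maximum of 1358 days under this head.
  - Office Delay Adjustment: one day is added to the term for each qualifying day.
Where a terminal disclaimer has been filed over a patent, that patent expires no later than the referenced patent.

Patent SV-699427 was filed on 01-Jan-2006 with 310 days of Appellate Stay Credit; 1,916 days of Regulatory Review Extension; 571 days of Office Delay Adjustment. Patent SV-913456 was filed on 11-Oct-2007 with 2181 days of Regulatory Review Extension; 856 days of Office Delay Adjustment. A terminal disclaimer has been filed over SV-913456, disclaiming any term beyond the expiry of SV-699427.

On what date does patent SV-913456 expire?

2028-02-18

Natural term of SV-913456:
  Base: filing + 16 years → 11 October 2023.
  Regulatory Review Extension: 2181 days claimed exceeds the 1358-day cap, so +1358 days → 30 June 2027.
  Office Delay Adjustment: +856 days → 2 November 2029.
Expiry of referenced patent SV-699427:
  Base: filing + 16 years → 1 January 2022.
  Appellate Stay Credit: +310 days → 7 November 2022.
  Regulatory Review Extension: 1916 days claimed exceeds the 1358-day cap, so +1358 days → 27 July 2026.
  Office Delay Adjustment: +571 days → 18 February 2028.
Terminal disclaimer: SV-913456 expires on the earlier of 2 November 2029 and 18 February 2028.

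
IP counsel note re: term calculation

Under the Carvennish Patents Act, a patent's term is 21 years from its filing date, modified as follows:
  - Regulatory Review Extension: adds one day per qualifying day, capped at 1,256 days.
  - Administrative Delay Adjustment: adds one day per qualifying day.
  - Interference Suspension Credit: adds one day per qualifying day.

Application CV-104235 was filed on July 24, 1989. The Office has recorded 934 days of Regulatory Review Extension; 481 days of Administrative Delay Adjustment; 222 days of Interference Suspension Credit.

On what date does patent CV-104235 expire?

Base term: filing date + 21 years → 24 July 2010.
Regulatory Review Extension: 934 days (within the 1256-day cap) → +934 days → 12 February 2013.
Administrative Delay Adjustment: +481 days → 8 June 2014.
Interference Suspension Credit: +222 days → 16 January 2015.

January 16, 2015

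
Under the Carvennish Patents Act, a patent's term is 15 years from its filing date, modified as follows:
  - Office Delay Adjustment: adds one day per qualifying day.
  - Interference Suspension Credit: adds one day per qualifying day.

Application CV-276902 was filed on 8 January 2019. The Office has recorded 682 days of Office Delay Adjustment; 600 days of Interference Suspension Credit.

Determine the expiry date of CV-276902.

2037-07-13

Base term: filing date + 15 years → 8 January 2034.
Office Delay Adjustment: +682 days → 21 November 2035.
Interference Suspension Credit: +600 days → 13 July 2037.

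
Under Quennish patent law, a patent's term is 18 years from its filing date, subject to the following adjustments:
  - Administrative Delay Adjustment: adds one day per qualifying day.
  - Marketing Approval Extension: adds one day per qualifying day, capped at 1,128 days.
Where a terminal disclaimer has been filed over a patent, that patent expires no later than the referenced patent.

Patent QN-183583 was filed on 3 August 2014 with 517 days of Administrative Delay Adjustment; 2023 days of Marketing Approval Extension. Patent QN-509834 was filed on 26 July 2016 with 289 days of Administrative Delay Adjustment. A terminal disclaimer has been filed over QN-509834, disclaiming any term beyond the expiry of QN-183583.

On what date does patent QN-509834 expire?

Natural term of QN-509834:
  Base: filing + 18 years → 26 July 2034.
  Administrative Delay Adjustment: +289 days → 11 May 2035.
Expiry of referenced patent QN-183583:
  Base: filing + 18 years → 3 August 2032.
  Administrative Delay Adjustment: +517 days → 2 January 2034.
  Marketing Approval Extension: 2023 days claimed exceeds the 1128-day cap, so +1128 days → 3 February 2037.
Terminal disclaimer: QN-509834 expires on the earlier of 11 May 2035 and 3 February 2037.

2035-05-11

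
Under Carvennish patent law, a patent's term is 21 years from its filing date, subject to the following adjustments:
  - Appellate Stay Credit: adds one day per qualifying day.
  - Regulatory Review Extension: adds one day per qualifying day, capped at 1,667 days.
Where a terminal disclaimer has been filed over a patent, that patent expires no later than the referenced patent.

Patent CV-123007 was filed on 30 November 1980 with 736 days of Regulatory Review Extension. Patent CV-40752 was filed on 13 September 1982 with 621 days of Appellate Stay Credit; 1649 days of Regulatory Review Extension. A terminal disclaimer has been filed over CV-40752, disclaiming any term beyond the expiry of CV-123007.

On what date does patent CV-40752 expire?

Natural term of CV-40752:
  Base: filing + 21 years → 13 September 2003.
  Appellate Stay Credit: +621 days → 26 May 2005.
  Regulatory Review Extension: 1649 days (within the 1667-day cap) → +1649 days → 30 November 2009.
Expiry of referenced patent CV-123007:
  Base: filing + 21 years → 30 November 2001.
  Regulatory Review Extension: 736 days (within the 1667-day cap) → +736 days → 6 December 2003.
Terminal disclaimer: CV-40752 expires on the earlier of 30 November 2009 and 6 December 2003.

December 6, 2003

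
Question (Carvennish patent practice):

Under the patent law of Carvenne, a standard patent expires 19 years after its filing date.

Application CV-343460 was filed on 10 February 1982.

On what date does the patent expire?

Filing date + 19 years → 10 February 2001.

February 10, 2001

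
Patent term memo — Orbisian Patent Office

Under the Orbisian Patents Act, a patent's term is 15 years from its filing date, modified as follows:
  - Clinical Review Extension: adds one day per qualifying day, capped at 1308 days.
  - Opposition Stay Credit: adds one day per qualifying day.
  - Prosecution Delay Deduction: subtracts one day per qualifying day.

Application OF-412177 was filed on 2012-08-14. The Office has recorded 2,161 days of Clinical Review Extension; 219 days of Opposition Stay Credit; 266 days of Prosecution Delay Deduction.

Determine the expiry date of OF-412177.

Base term: filing date + 15 years → 14 August 2027.
Clinical Review Extension: 2161 days claimed exceeds the 1308-day cap, so +1308 days → 14 March 2031.
Opposition Stay Credit: +219 days → 19 October 2031.
Prosecution Delay Deduction: −266 days → 26 January 2031.

2031-01-26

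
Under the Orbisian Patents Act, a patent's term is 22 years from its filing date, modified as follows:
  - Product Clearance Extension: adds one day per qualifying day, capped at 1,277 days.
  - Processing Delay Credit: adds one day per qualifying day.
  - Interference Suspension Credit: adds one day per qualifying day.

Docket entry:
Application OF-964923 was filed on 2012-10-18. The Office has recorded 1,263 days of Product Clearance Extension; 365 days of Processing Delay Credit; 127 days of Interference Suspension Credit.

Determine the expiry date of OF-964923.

2039-08-08

Base term: filing date + 22 years → 18 October 2034.
Product Clearance Extension: 1263 days (within the 1277-day cap) → +1263 days → 3 April 2038.
Processing Delay Credit: +365 days → 3 April 2039.
Interference Suspension Credit: +127 days → 8 August 2039.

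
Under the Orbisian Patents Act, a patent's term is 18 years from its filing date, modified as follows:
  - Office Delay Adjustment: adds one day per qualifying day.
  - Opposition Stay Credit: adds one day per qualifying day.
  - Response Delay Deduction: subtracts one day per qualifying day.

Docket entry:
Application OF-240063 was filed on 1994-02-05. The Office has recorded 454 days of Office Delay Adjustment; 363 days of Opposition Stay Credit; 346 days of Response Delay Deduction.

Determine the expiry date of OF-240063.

May 21, 2013

Base term: filing date + 18 years → 5 February 2012.
Office Delay Adjustment: +454 days → 4 May 2013.
Opposition Stay Credit: +363 days → 2 May 2014.
Response Delay Deduction: −346 days → 21 May 2013.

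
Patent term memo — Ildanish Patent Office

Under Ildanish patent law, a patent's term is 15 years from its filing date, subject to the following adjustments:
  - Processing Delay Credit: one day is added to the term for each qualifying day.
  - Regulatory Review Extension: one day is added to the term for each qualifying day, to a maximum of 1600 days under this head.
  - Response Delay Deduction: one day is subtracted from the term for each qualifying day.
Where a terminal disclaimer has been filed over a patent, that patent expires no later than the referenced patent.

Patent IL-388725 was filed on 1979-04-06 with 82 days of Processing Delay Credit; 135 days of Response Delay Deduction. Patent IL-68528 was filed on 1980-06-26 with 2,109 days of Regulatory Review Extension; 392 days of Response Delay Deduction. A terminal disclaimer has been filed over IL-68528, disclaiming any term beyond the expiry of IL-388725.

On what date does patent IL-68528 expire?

1994-02-12

Natural term of IL-68528:
  Base: filing + 15 years → 26 June 1995.
  Regulatory Review Extension: 2109 days claimed exceeds the 1600-day cap, so +1600 days → 12 November 1999.
  Response Delay Deduction: −392 days → 16 October 1998.
Expiry of referenced patent IL-388725:
  Base: filing + 15 years → 6 April 1994.
  Processing Delay Credit: +82 days → 27 June 1994.
  Response Delay Deduction: −135 days → 12 February 1994.
Terminal disclaimer: IL-68528 expires on the earlier of 16 October 1998 and 12 February 1994.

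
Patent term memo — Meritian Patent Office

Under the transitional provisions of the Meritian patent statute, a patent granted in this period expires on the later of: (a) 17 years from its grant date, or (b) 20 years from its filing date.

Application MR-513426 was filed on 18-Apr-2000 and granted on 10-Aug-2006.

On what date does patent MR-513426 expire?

August 10, 2023

(a) grant + 17 years → 10 August 2023.
(b) filing + 20 years → 18 April 2020.
Later of the two: 10 August 2023.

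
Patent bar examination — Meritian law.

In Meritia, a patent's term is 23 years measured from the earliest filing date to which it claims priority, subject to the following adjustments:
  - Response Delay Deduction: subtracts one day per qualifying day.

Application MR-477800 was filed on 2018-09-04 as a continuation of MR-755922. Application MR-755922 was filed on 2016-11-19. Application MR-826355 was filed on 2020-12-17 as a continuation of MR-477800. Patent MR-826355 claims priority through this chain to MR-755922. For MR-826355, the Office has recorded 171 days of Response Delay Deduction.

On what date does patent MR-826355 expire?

June 1, 2039

Earliest priority filing: 19 November 2016.
Base term: 19 November 2016 + 23 years → 19 November 2039.
Response Delay Deduction: −171 days → 1 June 2039.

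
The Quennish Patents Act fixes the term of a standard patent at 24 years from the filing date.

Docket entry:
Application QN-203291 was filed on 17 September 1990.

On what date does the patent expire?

September 17, 2014

Filing date + 24 years → 17 September 2014.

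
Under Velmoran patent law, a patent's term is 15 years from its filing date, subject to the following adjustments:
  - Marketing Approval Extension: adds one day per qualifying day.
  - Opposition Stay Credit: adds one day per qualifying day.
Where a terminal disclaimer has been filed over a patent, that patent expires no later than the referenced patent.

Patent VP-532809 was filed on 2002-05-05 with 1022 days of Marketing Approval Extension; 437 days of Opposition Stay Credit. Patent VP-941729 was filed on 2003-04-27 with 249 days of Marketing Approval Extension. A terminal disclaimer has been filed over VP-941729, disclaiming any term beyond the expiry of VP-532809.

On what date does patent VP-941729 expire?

January 1, 2019

Natural term of VP-941729:
  Base: filing + 15 years → 27 April 2018.
  Marketing Approval Extension: +249 days → 1 January 2019.
Expiry of referenced patent VP-532809:
  Base: filing + 15 years → 5 May 2017.
  Marketing Approval Extension: +1022 days → 21 February 2020.
  Opposition Stay Credit: +437 days → 3 May 2021.
Terminal disclaimer: VP-941729 expires on the earlier of 1 January 2019 and 3 May 2021.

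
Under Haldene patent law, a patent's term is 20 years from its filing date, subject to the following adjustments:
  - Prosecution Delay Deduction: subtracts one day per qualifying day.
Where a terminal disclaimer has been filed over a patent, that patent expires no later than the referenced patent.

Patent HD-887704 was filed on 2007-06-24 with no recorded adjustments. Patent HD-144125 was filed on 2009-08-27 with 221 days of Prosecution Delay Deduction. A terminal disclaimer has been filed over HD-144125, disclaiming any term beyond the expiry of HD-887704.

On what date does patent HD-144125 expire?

June 24, 2027

Natural term of HD-144125:
  Base: filing + 20 years → 27 August 2029.
  Prosecution Delay Deduction: −221 days → 18 January 2029.
Expiry of referenced patent HD-887704:
  Base: filing + 20 years → 24 June 2027.
Terminal disclaimer: HD-144125 expires on the earlier of 18 January 2029 and 24 June 2027.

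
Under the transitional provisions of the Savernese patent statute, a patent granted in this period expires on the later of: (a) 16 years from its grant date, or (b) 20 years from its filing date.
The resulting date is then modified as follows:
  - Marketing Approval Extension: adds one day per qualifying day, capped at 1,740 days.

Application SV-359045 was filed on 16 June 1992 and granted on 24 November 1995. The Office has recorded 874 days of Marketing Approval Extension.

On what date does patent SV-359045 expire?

(a) grant + 16 years → 24 November 2011.
(b) filing + 20 years → 16 June 2012.
Later of the two: 16 June 2012.
Marketing Approval Extension: 874 days (within the 1740-day cap) → +874 days → 7 November 2014.

2014-11-07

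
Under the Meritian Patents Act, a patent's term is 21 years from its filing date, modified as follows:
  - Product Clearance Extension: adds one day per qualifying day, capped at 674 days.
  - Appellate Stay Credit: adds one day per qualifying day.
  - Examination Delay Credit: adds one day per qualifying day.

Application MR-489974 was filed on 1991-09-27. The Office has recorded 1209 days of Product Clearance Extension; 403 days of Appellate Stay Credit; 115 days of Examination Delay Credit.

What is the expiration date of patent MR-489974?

January 2, 2016

Base term: filing date + 21 years → 27 September 2012.
Product Clearance Extension: 1209 days claimed exceeds the 674-day cap, so +674 days → 2 August 2014.
Appellate Stay Credit: +403 days → 9 September 2015.
Examination Delay Credit: +115 days → 2 January 2016.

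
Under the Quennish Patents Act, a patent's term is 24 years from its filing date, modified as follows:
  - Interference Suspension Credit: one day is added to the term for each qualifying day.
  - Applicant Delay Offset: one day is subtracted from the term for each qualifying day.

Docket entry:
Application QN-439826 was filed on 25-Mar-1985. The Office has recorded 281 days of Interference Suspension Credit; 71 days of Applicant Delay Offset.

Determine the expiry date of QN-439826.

2009-10-21

Base term: filing date + 24 years → 25 March 2009.
Interference Suspension Credit: +281 days → 31 December 2009.
Applicant Delay Offset: −71 days → 21 October 2009.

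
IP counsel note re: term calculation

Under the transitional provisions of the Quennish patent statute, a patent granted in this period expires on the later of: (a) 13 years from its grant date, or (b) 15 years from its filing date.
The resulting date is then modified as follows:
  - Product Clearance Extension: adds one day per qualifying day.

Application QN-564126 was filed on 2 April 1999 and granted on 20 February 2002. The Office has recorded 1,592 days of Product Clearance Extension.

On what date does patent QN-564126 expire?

2019-07-01

(a) grant + 13 years → 20 February 2015.
(b) filing + 15 years → 2 April 2014.
Later of the two: 20 February 2015.
Product Clearance Extension: +1592 days → 1 July 2019.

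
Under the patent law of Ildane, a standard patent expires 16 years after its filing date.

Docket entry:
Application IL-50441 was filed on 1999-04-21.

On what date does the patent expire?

Filing date + 16 years → 21 April 2015.

2015-04-21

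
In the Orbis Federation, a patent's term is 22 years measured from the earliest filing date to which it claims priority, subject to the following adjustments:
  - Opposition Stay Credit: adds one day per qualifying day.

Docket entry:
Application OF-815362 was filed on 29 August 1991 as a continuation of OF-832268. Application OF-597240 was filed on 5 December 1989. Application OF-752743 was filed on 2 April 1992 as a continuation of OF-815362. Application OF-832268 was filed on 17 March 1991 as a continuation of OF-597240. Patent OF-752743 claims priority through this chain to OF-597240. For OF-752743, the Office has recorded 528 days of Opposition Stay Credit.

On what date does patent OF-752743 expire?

Earliest priority filing: 5 December 1989.
Base term: 5 December 1989 + 22 years → 5 December 2011.
Opposition Stay Credit: +528 days → 16 May 2013.

2013-05-16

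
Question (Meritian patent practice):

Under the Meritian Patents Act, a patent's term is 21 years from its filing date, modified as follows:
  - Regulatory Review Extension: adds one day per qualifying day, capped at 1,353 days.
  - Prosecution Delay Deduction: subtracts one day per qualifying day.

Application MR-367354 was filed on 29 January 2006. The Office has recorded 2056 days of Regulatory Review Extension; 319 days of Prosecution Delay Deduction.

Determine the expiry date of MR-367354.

Base term: filing date + 21 years → 29 January 2027.
Regulatory Review Extension: 2056 days claimed exceeds the 1353-day cap, so +1353 days → 13 October 2030.
Prosecution Delay Deduction: −319 days → 28 November 2029.

2029-11-28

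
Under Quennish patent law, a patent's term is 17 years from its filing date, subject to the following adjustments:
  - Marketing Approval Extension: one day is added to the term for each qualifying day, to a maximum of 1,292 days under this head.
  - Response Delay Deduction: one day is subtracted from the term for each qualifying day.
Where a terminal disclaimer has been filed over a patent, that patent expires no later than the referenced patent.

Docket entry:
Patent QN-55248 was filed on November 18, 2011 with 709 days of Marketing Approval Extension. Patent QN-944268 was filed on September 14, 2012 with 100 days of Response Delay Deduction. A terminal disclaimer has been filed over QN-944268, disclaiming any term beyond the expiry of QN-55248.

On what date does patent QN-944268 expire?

June 6, 2029

Natural term of QN-944268:
  Base: filing + 17 years → 14 September 2029.
  Response Delay Deduction: −100 days → 6 June 2029.
Expiry of referenced patent QN-55248:
  Base: filing + 17 years → 18 November 2028.
  Marketing Approval Extension: 709 days (within the 1292-day cap) → +709 days → 28 October 2030.
Terminal disclaimer: QN-944268 expires on the earlier of 6 June 2029 and 28 October 2030.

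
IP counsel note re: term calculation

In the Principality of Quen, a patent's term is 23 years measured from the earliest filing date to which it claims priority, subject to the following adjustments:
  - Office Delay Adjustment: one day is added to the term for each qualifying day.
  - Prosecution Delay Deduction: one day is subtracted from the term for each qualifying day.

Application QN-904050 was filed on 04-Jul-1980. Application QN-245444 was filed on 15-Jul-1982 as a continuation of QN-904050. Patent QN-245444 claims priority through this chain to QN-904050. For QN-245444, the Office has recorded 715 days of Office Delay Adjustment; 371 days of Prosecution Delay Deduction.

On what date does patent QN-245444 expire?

June 12, 2004

Earliest priority filing: 4 July 1980.
Base term: 4 July 1980 + 23 years → 4 July 2003.
Office Delay Adjustment: +715 days → 18 June 2005.
Prosecution Delay Deduction: −371 days → 12 June 2004.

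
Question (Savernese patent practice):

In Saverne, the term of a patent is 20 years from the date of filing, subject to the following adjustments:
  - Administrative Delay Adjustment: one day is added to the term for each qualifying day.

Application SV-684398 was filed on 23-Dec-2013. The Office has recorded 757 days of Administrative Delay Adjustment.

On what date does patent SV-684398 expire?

January 19, 2036

Base term: filing date + 20 years → 23 December 2033.
Administrative Delay Adjustment: +757 days → 19 January 2036.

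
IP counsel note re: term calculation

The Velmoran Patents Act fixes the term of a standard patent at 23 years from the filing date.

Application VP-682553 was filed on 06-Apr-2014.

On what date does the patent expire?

2037-04-06

Filing date + 23 years → 6 April 2037.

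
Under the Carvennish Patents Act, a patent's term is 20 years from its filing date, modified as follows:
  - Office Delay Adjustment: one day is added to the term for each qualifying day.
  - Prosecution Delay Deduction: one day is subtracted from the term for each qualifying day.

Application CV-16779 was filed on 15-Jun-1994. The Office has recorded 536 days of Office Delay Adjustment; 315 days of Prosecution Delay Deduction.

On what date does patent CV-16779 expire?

January 22, 2015

Base term: filing date + 20 years → 15 June 2014.
Office Delay Adjustment: +536 days → 3 December 2015.
Prosecution Delay Deduction: −315 days → 22 January 2015.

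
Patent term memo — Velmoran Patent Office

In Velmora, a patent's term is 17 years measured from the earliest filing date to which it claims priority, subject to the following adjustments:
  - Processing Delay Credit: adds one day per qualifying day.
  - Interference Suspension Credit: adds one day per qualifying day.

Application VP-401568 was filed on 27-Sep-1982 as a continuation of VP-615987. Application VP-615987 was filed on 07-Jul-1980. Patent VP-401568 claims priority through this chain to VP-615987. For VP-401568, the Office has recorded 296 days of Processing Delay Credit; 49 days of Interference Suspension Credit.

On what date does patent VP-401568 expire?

June 17, 1998

Earliest priority filing: 7 July 1980.
Base term: 7 July 1980 + 17 years → 7 July 1997.
Processing Delay Credit: +296 days → 29 April 1998.
Interference Suspension Credit: +49 days → 17 June 1998.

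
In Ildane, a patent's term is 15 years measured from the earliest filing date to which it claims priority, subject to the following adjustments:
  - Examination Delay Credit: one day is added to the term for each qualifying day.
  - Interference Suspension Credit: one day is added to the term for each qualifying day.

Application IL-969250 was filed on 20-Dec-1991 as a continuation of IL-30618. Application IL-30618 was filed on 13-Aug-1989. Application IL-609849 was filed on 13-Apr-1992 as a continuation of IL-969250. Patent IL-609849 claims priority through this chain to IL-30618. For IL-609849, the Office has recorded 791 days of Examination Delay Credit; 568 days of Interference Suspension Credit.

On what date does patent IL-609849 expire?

Earliest priority filing: 13 August 1989.
Base term: 13 August 1989 + 15 years → 13 August 2004.
Examination Delay Credit: +791 days → 13 October 2006.
Interference Suspension Credit: +568 days → 3 May 2008.

May 3, 2008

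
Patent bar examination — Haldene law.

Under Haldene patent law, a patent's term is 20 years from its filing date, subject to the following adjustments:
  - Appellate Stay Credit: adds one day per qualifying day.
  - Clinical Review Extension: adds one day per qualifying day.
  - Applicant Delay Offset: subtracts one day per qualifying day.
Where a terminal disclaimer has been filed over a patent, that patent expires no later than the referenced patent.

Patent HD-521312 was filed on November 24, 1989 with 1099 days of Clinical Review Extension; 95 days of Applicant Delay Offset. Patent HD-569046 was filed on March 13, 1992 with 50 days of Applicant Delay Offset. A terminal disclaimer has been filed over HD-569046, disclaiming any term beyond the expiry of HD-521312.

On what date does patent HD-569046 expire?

2012-01-23

Natural term of HD-569046:
  Base: filing + 20 years → 13 March 2012.
  Applicant Delay Offset: −50 days → 23 January 2012.
Expiry of referenced patent HD-521312:
  Base: filing + 20 years → 24 November 2009.
  Clinical Review Extension: +1099 days → 27 November 2012.
  Applicant Delay Offset: −95 days → 24 August 2012.
Terminal disclaimer: HD-569046 expires on the earlier of 23 January 2012 and 24 August 2012.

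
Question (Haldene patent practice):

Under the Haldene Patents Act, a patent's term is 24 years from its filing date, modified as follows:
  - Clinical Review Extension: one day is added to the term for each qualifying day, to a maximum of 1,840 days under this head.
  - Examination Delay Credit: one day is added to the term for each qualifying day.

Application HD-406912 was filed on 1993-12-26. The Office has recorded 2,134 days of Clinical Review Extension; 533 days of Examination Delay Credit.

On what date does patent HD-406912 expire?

2024-06-25

Base term: filing date + 24 years → 26 December 2017.
Clinical Review Extension: 2134 days claimed exceeds the 1840-day cap, so +1840 days → 9 January 2023.
Examination Delay Credit: +533 days → 25 June 2024.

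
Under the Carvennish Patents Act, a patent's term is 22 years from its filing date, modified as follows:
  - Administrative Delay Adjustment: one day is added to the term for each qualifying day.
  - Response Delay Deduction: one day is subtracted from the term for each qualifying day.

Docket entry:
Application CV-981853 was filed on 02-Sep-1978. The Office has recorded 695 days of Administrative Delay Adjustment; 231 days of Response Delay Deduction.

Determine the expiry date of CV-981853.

Base term: filing date + 22 years → 2 September 2000.
Administrative Delay Adjustment: +695 days → 29 July 2002.
Response Delay Deduction: −231 days → 10 December 2001.

December 10, 2001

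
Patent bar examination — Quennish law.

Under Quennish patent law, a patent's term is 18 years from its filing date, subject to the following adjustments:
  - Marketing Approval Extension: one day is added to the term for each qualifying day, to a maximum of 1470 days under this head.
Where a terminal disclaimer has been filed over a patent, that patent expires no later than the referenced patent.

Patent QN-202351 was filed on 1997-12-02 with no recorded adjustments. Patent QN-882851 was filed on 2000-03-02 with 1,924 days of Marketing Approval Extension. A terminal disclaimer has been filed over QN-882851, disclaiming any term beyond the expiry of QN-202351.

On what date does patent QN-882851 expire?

Natural term of QN-882851:
  Base: filing + 18 years → 2 March 2018.
  Marketing Approval Extension: 1924 days claimed exceeds the 1470-day cap, so +1470 days → 11 March 2022.
Expiry of referenced patent QN-202351:
  Base: filing + 18 years → 2 December 2015.
Terminal disclaimer: QN-882851 expires on the earlier of 11 March 2022 and 2 December 2015.

2015-12-02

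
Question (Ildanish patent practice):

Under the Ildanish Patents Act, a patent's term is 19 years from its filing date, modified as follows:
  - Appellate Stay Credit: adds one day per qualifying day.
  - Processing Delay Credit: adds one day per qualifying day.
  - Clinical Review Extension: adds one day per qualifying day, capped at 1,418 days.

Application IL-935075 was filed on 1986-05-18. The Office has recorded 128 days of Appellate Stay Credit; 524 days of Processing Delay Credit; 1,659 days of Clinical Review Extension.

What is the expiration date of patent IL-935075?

January 17, 2011

Base term: filing date + 19 years → 18 May 2005.
Appellate Stay Credit: +128 days → 23 September 2005.
Processing Delay Credit: +524 days → 1 March 2007.
Clinical Review Extension: 1659 days claimed exceeds the 1418-day cap, so +1418 days → 17 January 2011.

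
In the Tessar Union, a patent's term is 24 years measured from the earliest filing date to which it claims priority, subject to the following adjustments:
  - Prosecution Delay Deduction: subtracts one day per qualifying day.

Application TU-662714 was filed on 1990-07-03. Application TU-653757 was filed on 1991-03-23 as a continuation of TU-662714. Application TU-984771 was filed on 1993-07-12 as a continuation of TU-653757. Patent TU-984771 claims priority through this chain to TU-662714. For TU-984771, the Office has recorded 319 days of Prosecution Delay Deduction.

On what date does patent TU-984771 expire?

August 18, 2013

Earliest priority filing: 3 July 1990.
Base term: 3 July 1990 + 24 years → 3 July 2014.
Prosecution Delay Deduction: −319 days → 18 August 2013.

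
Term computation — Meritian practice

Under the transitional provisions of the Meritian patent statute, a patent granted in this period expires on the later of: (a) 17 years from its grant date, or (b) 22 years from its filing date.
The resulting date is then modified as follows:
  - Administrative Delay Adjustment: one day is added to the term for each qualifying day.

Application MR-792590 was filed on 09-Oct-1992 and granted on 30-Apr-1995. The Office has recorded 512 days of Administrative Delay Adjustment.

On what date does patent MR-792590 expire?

2016-03-04

(a) grant + 17 years → 30 April 2012.
(b) filing + 22 years → 9 October 2014.
Later of the two: 9 October 2014.
Administrative Delay Adjustment: +512 days → 4 March 2016.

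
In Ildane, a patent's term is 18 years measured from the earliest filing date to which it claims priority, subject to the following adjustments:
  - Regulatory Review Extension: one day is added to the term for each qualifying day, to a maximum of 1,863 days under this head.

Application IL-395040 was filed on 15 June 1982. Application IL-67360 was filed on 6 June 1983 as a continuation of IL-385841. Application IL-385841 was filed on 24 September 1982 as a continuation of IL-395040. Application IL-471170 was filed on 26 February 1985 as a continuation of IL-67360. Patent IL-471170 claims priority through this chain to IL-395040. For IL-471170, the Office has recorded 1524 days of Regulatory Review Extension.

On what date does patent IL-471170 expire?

2004-08-17

Earliest priority filing: 15 June 1982.
Base term: 15 June 1982 + 18 years → 15 June 2000.
Regulatory Review Extension: 1524 days (within the 1863-day cap) → +1524 days → 17 August 2004.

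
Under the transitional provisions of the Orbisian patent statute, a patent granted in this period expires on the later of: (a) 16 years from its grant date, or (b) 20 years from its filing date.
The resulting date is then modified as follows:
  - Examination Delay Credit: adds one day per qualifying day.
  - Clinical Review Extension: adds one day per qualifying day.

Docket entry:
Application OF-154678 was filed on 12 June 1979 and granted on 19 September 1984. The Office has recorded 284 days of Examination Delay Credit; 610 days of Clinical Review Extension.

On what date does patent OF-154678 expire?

2003-03-02

(a) grant + 16 years → 19 September 2000.
(b) filing + 20 years → 12 June 1999.
Later of the two: 19 September 2000.
Examination Delay Credit: +284 days → 30 June 2001.
Clinical Review Extension: +610 days → 2 March 2003.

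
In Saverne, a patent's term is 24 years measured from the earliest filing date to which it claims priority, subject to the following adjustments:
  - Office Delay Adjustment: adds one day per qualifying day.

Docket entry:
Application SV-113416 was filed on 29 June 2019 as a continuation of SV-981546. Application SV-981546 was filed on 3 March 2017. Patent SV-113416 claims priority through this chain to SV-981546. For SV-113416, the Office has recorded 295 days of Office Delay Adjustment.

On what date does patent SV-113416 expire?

2041-12-23

Earliest priority filing: 3 March 2017.
Base term: 3 March 2017 + 24 years → 3 March 2041.
Office Delay Adjustment: +295 days → 23 December 2041.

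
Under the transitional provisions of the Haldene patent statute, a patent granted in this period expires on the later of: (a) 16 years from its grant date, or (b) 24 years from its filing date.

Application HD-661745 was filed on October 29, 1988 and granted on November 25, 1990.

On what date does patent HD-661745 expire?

2012-10-29

(a) grant + 16 years → 25 November 2006.
(b) filing + 24 years → 29 October 2012.
Later of the two: 29 October 2012.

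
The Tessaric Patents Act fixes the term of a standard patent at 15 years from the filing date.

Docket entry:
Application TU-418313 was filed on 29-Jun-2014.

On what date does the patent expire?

Filing date + 15 years → 29 June 2029.

2029-06-29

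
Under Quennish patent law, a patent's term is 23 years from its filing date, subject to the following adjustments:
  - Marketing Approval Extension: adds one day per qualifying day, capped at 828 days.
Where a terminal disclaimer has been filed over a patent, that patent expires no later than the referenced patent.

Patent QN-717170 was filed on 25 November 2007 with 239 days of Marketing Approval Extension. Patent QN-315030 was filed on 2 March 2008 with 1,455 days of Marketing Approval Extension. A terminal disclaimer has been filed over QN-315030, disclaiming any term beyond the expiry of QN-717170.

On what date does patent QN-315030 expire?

2031-07-22

Natural term of QN-315030:
  Base: filing + 23 years → 2 March 2031.
  Marketing Approval Extension: 1455 days claimed exceeds the 828-day cap, so +828 days → 7 June 2033.
Expiry of referenced patent QN-717170:
  Base: filing + 23 years → 25 November 2030.
  Marketing Approval Extension: 239 days (within the 828-day cap) → +239 days → 22 July 2031.
Terminal disclaimer: QN-315030 expires on the earlier of 7 June 2033 and 22 July 2031.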